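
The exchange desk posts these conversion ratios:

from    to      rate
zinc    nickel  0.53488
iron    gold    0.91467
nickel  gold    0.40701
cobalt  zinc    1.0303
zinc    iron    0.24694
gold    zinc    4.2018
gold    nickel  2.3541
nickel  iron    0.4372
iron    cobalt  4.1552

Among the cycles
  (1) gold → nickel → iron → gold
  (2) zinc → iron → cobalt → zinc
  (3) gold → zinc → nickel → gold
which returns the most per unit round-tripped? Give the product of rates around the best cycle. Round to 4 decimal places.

1.0572

(1) 2.3541 × 0.4372 × 0.91467 = 0.94139
(2) 0.24694 × 4.1552 × 1.0303 = 1.05718
(3) 4.2018 × 0.53488 × 0.40701 = 0.91474
Highest is cycle (2) at 1.0572 (>1, arbitrage).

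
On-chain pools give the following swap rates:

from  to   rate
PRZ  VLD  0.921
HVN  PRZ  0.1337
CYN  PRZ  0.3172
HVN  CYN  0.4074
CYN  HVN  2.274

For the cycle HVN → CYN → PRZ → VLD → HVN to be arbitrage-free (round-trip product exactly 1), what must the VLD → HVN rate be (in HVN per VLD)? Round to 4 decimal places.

8.4021

Known legs of the cycle: 0.4074 × 0.3172 × 0.921 = 0.11901832488
For no arbitrage the full-cycle product must be 1, so the missing rate is 1 / 0.11901832488 ≈ 8.402068.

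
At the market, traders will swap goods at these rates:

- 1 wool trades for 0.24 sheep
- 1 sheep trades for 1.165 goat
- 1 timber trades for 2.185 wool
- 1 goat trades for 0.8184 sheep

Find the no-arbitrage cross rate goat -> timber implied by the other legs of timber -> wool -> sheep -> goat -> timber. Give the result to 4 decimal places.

1.6369

Known legs of the cycle: 2.185 × 0.24 × 1.165 = 0.610926
For no arbitrage the full-cycle product must be 1, so the missing rate is 1 / 0.610926 ≈ 1.636859.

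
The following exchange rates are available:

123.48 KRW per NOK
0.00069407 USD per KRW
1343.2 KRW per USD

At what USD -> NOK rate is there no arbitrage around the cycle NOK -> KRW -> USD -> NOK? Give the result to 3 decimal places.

11.668

Known legs of the cycle: 123.48 × 0.00069407 = 0.0857037636
For no arbitrage the full-cycle product must be 1, so the missing rate is 1 / 0.0857037636 ≈ 11.66810.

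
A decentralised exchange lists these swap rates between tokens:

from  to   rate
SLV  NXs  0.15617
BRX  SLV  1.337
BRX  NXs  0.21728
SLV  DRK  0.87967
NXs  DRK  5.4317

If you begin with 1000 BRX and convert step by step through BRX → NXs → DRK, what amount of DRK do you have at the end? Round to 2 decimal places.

1000 BRX × 0.21728 = 217.28 NXs
217.28 NXs × 5.4317 = 1180.199776 DRK

1180.20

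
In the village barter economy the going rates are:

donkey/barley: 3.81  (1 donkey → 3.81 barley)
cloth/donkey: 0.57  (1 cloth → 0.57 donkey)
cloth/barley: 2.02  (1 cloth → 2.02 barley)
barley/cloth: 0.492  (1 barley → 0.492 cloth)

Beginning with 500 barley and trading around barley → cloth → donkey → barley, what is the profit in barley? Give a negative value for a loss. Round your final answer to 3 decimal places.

500 barley × 0.492 = 246 cloth
246 cloth × 0.57 = 140.22 donkey
140.22 donkey × 3.81 = 534.2382 barley
Net change: 534.2382 − 500 = 34.2382 barley

34.238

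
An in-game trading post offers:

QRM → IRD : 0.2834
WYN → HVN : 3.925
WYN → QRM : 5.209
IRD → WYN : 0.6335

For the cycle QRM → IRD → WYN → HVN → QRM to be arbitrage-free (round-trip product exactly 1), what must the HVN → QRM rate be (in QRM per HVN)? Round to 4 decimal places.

Known legs of the cycle: 0.2834 × 0.6335 × 3.925 = 0.7046705575
For no arbitrage the full-cycle product must be 1, so the missing rate is 1 / 0.7046705575 ≈ 1.419103.

1.4191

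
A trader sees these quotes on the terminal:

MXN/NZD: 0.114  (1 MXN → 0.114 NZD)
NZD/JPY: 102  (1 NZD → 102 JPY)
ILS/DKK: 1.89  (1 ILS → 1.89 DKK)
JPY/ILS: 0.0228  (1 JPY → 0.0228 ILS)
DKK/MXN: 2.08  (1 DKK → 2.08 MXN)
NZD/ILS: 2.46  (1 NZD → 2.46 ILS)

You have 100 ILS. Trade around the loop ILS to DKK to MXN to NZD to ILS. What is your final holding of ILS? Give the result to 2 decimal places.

110.25

100 ILS × 1.89 = 189 DKK
189 DKK × 2.08 = 393.12 MXN
393.12 MXN × 0.114 = 44.81568 NZD
44.81568 NZD × 2.46 = 110.2465728 ILS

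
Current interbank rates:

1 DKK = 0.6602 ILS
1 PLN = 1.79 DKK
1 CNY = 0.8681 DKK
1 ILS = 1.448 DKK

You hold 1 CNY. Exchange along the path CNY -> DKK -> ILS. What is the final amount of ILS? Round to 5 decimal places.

0.57312

1 CNY × 0.8681 = 0.8681 DKK
0.8681 DKK × 0.6602 = 0.57311962 ILS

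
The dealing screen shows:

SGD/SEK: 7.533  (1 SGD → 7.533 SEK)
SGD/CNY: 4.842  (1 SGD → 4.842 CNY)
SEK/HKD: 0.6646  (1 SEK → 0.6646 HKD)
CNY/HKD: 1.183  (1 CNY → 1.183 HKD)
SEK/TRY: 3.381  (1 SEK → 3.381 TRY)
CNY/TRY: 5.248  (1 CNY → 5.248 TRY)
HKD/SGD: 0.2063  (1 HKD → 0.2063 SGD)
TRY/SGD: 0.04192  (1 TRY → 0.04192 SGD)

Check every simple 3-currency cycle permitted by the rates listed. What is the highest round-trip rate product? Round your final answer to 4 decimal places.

HKD→SGD→CNY→HKD: 0.2063 × 4.842 × 1.183 = 1.18170
SEK→TRY→SGD→SEK: 3.381 × 0.04192 × 7.533 = 1.06766
CNY→TRY→SGD→CNY: 5.248 × 0.04192 × 4.842 = 1.06522
HKD→SGD→SEK→HKD: 0.2063 × 7.533 × 0.6646 = 1.03283
Maximum is HKD→SGD→CNY→HKD at 1.1817; arbitrage exists.

1.1817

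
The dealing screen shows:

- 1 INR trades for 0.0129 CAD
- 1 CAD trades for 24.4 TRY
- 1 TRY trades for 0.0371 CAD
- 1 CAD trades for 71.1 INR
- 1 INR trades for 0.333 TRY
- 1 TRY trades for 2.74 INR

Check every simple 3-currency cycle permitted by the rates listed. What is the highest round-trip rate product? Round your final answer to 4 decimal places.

TRY→CAD→INR→TRY: 0.0371 × 71.1 × 0.333 = 0.87839
TRY→INR→CAD→TRY: 2.74 × 0.0129 × 24.4 = 0.86244
Maximum is TRY→CAD→INR→TRY at 0.8784; no arbitrage — every cycle loses value.

0.8784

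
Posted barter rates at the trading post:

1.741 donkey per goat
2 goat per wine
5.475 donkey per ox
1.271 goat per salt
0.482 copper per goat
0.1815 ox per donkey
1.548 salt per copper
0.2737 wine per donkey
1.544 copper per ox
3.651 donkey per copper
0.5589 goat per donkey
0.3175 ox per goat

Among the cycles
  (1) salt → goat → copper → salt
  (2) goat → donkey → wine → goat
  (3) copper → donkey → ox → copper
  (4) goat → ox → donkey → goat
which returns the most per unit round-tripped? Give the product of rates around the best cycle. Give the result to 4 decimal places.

(1) 1.271 × 0.482 × 1.548 = 0.94834
(2) 1.741 × 0.2737 × 2 = 0.95302
(3) 3.651 × 0.1815 × 1.544 = 1.02314
(4) 0.3175 × 5.475 × 0.5589 = 0.97154
Highest is cycle (3) at 1.0231 (>1, arbitrage).

1.0231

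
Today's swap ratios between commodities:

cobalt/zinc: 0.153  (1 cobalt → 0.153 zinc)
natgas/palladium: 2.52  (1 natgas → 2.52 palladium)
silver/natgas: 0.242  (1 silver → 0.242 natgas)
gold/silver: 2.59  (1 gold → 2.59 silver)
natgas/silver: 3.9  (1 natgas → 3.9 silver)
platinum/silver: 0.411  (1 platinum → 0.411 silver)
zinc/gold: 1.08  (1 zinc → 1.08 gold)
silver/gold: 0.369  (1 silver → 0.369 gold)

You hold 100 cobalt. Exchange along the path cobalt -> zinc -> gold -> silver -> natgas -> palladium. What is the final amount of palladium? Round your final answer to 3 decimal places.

100 cobalt × 0.153 = 15.3 zinc
15.3 zinc × 1.08 = 16.524 gold
16.524 gold × 2.59 = 42.79716 silver
42.79716 silver × 0.242 = 10.35691272 natgas
10.35691272 natgas × 2.52 = 26.0994200544 palladium

26.099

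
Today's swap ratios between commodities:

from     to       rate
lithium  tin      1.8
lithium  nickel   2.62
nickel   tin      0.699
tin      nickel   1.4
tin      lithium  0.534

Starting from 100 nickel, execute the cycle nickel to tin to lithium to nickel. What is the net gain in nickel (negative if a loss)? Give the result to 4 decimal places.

100 nickel × 0.699 = 69.9 tin
69.9 tin × 0.534 = 37.3266 lithium
37.3266 lithium × 2.62 = 97.795692 nickel
Net change: 97.795692 − 100 = -2.204308 nickel

-2.2043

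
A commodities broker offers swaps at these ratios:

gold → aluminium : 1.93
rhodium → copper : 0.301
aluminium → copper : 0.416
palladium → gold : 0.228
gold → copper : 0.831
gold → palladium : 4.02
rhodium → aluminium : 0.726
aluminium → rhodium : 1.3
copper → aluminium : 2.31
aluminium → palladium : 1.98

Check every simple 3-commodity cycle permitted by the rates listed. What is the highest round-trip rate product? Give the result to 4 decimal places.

0.9039

copper→aluminium→rhodium→copper: 2.31 × 1.3 × 0.301 = 0.90390
aluminium→palladium→gold→aluminium: 1.98 × 0.228 × 1.93 = 0.87128
Maximum is copper→aluminium→rhodium→copper at 0.9039; no arbitrage — every cycle loses value.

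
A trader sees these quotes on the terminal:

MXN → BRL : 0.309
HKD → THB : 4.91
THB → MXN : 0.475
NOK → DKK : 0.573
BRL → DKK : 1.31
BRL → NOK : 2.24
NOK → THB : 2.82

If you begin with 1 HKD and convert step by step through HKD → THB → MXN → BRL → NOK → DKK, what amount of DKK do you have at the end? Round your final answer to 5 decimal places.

1 HKD × 4.91 = 4.91 THB
4.91 THB × 0.475 = 2.33225 MXN
2.33225 MXN × 0.309 = 0.72066525 BRL
0.72066525 BRL × 2.24 = 1.61429016 NOK
1.61429016 NOK × 0.573 = 0.92498826168 DKK

0.92499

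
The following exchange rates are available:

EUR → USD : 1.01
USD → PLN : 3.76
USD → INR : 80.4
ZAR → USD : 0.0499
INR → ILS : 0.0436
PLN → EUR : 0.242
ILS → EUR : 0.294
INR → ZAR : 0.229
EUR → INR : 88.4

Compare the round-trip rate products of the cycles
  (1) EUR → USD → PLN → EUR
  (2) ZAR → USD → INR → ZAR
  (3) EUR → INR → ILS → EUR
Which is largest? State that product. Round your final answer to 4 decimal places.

(1) 1.01 × 3.76 × 0.242 = 0.91902
(2) 0.0499 × 80.4 × 0.229 = 0.91874
(3) 88.4 × 0.0436 × 0.294 = 1.13315
Highest is cycle (3) at 1.1331 (>1, arbitrage).

1.1331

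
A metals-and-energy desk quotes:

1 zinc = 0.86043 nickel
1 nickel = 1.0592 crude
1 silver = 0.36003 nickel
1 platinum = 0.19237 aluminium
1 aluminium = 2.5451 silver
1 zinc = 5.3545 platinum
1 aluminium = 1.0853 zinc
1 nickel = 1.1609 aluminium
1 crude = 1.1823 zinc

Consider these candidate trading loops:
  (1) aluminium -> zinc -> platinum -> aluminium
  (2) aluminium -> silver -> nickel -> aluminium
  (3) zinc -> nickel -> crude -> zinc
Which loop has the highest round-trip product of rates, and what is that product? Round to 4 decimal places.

(1) 1.0853 × 5.3545 × 0.19237 = 1.11791
(2) 2.5451 × 0.36003 × 1.1609 = 1.06375
(3) 0.86043 × 1.0592 × 1.1823 = 1.07751
Highest is cycle (1) at 1.1179 (>1, arbitrage).

1.1179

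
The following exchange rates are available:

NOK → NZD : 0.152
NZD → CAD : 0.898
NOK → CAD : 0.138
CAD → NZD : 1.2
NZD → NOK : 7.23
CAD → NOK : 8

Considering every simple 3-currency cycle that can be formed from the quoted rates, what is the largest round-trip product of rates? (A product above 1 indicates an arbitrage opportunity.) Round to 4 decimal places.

NZD→NOK→CAD→NZD: 7.23 × 0.138 × 1.2 = 1.19729
NZD→CAD→NOK→NZD: 0.898 × 8 × 0.152 = 1.09197
Maximum is NZD→NOK→CAD→NZD at 1.1973; arbitrage exists.

1.1973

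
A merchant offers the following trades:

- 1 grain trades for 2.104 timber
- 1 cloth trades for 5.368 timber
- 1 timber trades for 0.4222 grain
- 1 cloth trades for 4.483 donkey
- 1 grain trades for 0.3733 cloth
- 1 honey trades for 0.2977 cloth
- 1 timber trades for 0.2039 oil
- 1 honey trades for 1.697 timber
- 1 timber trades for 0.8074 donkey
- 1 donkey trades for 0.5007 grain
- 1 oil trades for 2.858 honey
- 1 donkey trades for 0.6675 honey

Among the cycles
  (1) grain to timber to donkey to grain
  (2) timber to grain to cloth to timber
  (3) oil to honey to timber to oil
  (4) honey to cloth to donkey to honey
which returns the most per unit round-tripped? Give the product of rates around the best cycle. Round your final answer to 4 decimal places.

(1) 2.104 × 0.8074 × 0.5007 = 0.85057
(2) 0.4222 × 0.3733 × 5.368 = 0.84604
(3) 2.858 × 1.697 × 0.2039 = 0.98892
(4) 0.2977 × 4.483 × 0.6675 = 0.89084
Highest is cycle (3) at 0.9889 (≤1, no arbitrage).

0.9889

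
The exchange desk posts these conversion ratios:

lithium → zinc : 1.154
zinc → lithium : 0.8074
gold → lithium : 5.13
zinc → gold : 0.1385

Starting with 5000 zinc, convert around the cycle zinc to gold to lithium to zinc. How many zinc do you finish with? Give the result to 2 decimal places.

5000 zinc × 0.1385 = 692.5 gold
692.5 gold × 5.13 = 3552.525 lithium
3552.525 lithium × 1.154 = 4099.61385 zinc

4099.61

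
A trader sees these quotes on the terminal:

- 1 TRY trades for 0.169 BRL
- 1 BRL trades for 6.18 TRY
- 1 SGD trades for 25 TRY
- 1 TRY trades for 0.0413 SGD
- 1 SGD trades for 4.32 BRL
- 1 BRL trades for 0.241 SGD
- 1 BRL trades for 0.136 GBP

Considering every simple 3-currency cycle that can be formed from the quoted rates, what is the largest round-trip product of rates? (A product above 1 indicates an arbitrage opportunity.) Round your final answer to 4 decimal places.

TRY→SGD→BRL→TRY: 0.0413 × 4.32 × 6.18 = 1.10261
TRY→BRL→SGD→TRY: 0.169 × 0.241 × 25 = 1.01823
Maximum is TRY→SGD→BRL→TRY at 1.1026; arbitrage exists.

1.1026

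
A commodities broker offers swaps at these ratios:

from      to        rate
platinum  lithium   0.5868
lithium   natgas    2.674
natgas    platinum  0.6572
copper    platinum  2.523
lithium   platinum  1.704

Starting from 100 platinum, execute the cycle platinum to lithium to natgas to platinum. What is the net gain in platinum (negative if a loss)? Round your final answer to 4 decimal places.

3.1215

100 platinum × 0.5868 = 58.68 lithium
58.68 lithium × 2.674 = 156.91032 natgas
156.91032 natgas × 0.6572 = 103.121462304 platinum
Net change: 103.121462304 − 100 = 3.121462304 platinum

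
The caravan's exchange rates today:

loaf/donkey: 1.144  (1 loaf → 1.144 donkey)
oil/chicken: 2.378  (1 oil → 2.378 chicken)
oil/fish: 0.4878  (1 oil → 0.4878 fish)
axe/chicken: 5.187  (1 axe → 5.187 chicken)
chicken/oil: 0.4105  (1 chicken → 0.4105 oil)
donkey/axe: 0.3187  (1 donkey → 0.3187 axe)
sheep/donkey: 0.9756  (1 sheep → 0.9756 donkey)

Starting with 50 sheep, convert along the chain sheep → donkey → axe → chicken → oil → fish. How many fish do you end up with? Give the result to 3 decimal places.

50 sheep × 0.9756 = 48.78 donkey
48.78 donkey × 0.3187 = 15.546186 axe
15.546186 axe × 5.187 = 80.638066782 chicken
80.638066782 chicken × 0.4105 = 33.101926414011 oil
33.101926414011 oil × 0.4878 = 16.1471197047545658 fish

16.147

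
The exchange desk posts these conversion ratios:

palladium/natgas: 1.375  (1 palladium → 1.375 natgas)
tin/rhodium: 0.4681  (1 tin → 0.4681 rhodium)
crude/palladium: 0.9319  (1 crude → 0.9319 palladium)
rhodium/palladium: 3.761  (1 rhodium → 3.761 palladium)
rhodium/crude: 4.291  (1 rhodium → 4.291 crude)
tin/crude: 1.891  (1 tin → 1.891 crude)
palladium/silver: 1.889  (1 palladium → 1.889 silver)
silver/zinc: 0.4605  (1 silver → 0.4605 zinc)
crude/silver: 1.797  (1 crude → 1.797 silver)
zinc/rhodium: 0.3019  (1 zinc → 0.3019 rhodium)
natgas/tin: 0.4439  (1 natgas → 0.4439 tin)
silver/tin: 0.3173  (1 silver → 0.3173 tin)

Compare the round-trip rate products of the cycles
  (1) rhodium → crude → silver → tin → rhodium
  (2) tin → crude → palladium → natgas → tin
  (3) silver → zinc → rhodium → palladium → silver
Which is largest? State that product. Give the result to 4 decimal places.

1.1453

(1) 4.291 × 1.797 × 0.3173 × 0.4681 = 1.14529
(2) 1.891 × 0.9319 × 1.375 × 0.4439 = 1.07559
(3) 0.4605 × 0.3019 × 3.761 × 1.889 = 0.98771
Highest is cycle (1) at 1.1453 (>1, arbitrage).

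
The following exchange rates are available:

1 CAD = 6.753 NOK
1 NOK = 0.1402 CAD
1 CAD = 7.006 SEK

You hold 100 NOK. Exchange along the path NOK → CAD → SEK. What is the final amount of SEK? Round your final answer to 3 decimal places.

100 NOK × 0.1402 = 14.02 CAD
14.02 CAD × 7.006 = 98.22412 SEK

98.224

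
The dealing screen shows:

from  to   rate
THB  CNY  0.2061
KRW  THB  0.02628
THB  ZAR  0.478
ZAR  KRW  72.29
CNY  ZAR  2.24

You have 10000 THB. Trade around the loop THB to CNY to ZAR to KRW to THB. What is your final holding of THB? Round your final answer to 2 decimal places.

10000 THB × 0.2061 = 2061 CNY
2061 CNY × 2.24 = 4616.64 ZAR
4616.64 ZAR × 72.29 = 333736.9056 KRW
333736.9056 KRW × 0.02628 = 8770.605879168 THB

8770.61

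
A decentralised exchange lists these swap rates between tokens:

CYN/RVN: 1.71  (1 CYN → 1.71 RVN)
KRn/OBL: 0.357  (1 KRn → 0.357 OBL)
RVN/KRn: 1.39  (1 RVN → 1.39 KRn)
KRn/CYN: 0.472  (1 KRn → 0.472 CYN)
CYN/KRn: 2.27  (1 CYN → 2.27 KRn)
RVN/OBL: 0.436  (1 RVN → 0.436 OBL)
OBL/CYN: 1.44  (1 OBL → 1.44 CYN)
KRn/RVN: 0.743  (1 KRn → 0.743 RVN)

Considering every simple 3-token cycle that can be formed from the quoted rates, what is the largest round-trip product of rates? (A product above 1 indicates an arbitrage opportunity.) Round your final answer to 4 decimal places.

KRn→OBL→CYN→KRn: 0.357 × 1.44 × 2.27 = 1.16696
KRn→CYN→RVN→KRn: 0.472 × 1.71 × 1.39 = 1.12190
OBL→CYN→RVN→OBL: 1.44 × 1.71 × 0.436 = 1.07361
Maximum is KRn→OBL→CYN→KRn at 1.1670; arbitrage exists.

1.1670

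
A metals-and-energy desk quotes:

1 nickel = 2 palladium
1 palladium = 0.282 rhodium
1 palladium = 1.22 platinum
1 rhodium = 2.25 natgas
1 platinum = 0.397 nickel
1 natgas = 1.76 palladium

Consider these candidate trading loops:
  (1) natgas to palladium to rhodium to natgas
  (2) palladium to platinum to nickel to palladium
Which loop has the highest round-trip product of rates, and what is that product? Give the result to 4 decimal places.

1.1167

(1) 1.76 × 0.282 × 2.25 = 1.11672
(2) 1.22 × 0.397 × 2 = 0.96868
Highest is cycle (1) at 1.1167 (>1, arbitrage).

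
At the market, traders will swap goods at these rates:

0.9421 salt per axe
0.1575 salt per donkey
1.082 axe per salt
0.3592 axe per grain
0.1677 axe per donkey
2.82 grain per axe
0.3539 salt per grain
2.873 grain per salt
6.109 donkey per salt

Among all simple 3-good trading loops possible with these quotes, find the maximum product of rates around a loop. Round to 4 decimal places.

grain→salt→axe→grain: 0.3539 × 1.082 × 2.82 = 1.07983
grain→axe→salt→grain: 0.3592 × 0.9421 × 2.873 = 0.97223
donkey→axe→salt→donkey: 0.1677 × 0.9421 × 6.109 = 0.96516
Maximum is grain→salt→axe→grain at 1.0798; arbitrage exists.

1.0798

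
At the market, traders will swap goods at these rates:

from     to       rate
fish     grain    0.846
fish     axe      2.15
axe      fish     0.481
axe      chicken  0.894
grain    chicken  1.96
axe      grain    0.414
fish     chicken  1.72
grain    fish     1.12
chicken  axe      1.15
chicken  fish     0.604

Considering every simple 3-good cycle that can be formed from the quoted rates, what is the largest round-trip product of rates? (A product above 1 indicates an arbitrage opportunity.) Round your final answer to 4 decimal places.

fish→axe→chicken→fish: 2.15 × 0.894 × 0.604 = 1.16095
fish→grain→chicken→fish: 0.846 × 1.96 × 0.604 = 1.00153
fish→axe→grain→fish: 2.15 × 0.414 × 1.12 = 0.99691
fish→chicken→axe→fish: 1.72 × 1.15 × 0.481 = 0.95142
chicken→axe→grain→chicken: 1.15 × 0.414 × 1.96 = 0.93316
Maximum is fish→axe→chicken→fish at 1.1609; arbitrage exists.

1.1609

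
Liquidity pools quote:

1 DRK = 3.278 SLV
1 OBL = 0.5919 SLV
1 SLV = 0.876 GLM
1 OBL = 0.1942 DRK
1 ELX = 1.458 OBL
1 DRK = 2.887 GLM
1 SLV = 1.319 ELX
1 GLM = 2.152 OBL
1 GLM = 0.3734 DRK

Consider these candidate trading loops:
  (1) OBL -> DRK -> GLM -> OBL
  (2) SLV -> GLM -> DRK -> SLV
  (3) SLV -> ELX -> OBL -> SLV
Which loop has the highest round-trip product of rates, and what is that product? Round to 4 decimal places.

1.2065

(1) 0.1942 × 2.887 × 2.152 = 1.20653
(2) 0.876 × 0.3734 × 3.278 = 1.07223
(3) 1.319 × 1.458 × 0.5919 = 1.13828
Highest is cycle (1) at 1.2065 (>1, arbitrage).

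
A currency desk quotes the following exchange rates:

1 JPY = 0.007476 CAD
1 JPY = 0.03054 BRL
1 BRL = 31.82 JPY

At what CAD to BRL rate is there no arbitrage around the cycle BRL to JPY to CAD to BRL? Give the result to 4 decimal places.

4.2037

Known legs of the cycle: 31.82 × 0.007476 = 0.23788632
For no arbitrage the full-cycle product must be 1, so the missing rate is 1 / 0.23788632 ≈ 4.203689.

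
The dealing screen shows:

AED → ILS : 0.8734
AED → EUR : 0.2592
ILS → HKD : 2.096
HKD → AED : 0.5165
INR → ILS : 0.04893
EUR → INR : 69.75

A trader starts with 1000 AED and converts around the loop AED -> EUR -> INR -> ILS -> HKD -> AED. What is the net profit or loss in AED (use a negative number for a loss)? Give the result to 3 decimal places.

-42.330

1000 AED × 0.2592 = 259.2 EUR
259.2 EUR × 69.75 = 18079.2 INR
18079.2 INR × 0.04893 = 884.615256 ILS
884.615256 ILS × 2.096 = 1854.153576576 HKD
1854.153576576 HKD × 0.5165 = 957.670322301504 AED
Net change: 957.670322301504 − 1000 = -42.329677698496 AED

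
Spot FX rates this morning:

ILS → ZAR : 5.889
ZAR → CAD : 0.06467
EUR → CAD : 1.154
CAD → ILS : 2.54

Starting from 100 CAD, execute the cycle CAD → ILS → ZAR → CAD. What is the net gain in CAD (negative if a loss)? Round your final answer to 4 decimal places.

-3.2662

100 CAD × 2.54 = 254 ILS
254 ILS × 5.889 = 1495.806 ZAR
1495.806 ZAR × 0.06467 = 96.73377402 CAD
Net change: 96.73377402 − 100 = -3.26622598 CAD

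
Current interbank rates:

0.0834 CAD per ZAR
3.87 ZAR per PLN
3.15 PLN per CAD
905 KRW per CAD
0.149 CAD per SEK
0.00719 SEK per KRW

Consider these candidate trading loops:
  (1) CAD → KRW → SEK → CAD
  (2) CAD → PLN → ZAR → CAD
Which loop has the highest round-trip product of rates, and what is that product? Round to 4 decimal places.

(1) 905 × 0.00719 × 0.149 = 0.96954
(2) 3.15 × 3.87 × 0.0834 = 1.01669
Highest is cycle (2) at 1.0167 (>1, arbitrage).

1.0167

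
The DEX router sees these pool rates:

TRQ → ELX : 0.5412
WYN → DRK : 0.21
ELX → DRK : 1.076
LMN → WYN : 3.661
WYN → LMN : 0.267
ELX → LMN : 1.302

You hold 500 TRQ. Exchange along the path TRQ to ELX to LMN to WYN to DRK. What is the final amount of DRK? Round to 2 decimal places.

270.87

500 TRQ × 0.5412 = 270.6 ELX
270.6 ELX × 1.302 = 352.3212 LMN
352.3212 LMN × 3.661 = 1289.8479132 WYN
1289.8479132 WYN × 0.21 = 270.868061772 DRK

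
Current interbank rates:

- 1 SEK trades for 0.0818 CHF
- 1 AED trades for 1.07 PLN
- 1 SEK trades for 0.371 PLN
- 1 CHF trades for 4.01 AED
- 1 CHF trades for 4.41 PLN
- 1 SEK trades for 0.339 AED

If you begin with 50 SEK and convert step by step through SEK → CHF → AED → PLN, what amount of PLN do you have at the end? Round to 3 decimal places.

17.549

50 SEK × 0.0818 = 4.09 CHF
4.09 CHF × 4.01 = 16.4009 AED
16.4009 AED × 1.07 = 17.548963 PLN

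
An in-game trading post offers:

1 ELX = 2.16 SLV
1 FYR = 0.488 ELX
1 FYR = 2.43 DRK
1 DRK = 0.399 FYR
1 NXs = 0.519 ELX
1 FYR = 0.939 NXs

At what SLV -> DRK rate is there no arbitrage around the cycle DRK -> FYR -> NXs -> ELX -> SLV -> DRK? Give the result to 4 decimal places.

2.3809

Known legs of the cycle: 0.399 × 0.939 × 0.519 × 2.16 = 0.42000996744
For no arbitrage the full-cycle product must be 1, so the missing rate is 1 / 0.42000996744 ≈ 2.380896.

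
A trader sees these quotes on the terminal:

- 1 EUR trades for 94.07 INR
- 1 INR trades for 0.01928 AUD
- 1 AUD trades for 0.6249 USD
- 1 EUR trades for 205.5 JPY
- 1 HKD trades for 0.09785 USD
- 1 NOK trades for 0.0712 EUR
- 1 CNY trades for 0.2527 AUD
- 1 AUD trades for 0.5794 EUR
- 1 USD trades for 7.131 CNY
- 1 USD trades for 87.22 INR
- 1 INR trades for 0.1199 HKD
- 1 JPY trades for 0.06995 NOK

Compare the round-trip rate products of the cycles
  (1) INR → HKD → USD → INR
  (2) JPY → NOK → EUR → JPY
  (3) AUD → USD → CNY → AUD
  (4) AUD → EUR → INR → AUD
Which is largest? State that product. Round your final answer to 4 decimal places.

(1) 0.1199 × 0.09785 × 87.22 = 1.02328
(2) 0.06995 × 0.0712 × 205.5 = 1.02348
(3) 0.6249 × 7.131 × 0.2527 = 1.12607
(4) 0.5794 × 94.07 × 0.01928 = 1.05084
Highest is cycle (3) at 1.1261 (>1, arbitrage).

1.1261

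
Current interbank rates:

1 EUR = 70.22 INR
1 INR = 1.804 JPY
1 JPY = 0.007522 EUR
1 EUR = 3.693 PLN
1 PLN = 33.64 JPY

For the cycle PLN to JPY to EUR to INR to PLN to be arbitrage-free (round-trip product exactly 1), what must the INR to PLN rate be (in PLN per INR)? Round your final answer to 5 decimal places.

0.05628

Known legs of the cycle: 33.64 × 0.007522 × 70.22 = 17.7684744176
For no arbitrage the full-cycle product must be 1, so the missing rate is 1 / 17.7684744176 ≈ 0.0562795.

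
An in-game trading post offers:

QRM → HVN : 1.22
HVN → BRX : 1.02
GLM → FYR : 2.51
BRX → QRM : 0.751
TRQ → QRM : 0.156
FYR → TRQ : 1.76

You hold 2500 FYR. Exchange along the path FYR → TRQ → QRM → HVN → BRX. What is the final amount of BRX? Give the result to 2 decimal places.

854.16

2500 FYR × 1.76 = 4400 TRQ
4400 TRQ × 0.156 = 686.4 QRM
686.4 QRM × 1.22 = 837.408 HVN
837.408 HVN × 1.02 = 854.15616 BRX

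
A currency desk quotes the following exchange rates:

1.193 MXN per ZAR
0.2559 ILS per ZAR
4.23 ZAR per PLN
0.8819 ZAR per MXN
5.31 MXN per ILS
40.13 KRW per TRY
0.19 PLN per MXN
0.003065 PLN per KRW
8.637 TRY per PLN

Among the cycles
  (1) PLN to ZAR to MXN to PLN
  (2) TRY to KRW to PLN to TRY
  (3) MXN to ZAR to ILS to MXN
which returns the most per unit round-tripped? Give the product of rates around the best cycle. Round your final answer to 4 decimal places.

1.1984

(1) 4.23 × 1.193 × 0.19 = 0.95881
(2) 40.13 × 0.003065 × 8.637 = 1.06234
(3) 0.8819 × 0.2559 × 5.31 = 1.19835
Highest is cycle (3) at 1.1984 (>1, arbitrage).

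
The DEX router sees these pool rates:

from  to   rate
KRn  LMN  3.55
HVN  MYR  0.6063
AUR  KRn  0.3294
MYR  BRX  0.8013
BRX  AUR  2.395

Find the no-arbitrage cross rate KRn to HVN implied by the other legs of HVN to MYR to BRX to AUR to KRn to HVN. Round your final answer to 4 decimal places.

2.6091

Known legs of the cycle: 0.6063 × 0.8013 × 2.395 × 0.3294 = 0.38327617485747
For no arbitrage the full-cycle product must be 1, so the missing rate is 1 / 0.38327617485747 ≈ 2.609085.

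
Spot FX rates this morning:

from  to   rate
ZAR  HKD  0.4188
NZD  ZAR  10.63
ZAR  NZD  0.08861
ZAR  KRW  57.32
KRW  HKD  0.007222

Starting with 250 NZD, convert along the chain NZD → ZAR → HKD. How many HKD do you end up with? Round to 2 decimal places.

250 NZD × 10.63 = 2657.5 ZAR
2657.5 ZAR × 0.4188 = 1112.961 HKD

1112.96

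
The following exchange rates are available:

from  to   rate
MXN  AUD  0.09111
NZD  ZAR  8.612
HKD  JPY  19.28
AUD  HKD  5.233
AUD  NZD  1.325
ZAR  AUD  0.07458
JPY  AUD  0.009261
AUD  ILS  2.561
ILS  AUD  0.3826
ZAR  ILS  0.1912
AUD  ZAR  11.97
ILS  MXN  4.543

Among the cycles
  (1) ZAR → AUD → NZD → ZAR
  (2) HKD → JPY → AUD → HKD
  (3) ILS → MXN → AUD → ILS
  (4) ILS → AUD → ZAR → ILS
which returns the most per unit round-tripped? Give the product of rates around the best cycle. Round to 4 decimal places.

(1) 0.07458 × 1.325 × 8.612 = 0.85102
(2) 19.28 × 0.009261 × 5.233 = 0.93436
(3) 4.543 × 0.09111 × 2.561 = 1.06003
(4) 0.3826 × 11.97 × 0.1912 = 0.87564
Highest is cycle (3) at 1.0600 (>1, arbitrage).

1.0600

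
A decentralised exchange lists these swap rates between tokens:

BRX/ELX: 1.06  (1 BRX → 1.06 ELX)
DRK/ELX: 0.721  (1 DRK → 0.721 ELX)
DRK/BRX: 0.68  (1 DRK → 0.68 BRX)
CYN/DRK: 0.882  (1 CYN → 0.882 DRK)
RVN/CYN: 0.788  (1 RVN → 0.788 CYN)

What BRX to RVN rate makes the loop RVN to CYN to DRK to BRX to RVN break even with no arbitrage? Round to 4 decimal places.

Known legs of the cycle: 0.788 × 0.882 × 0.68 = 0.47261088
For no arbitrage the full-cycle product must be 1, so the missing rate is 1 / 0.47261088 ≈ 2.115906.

2.1159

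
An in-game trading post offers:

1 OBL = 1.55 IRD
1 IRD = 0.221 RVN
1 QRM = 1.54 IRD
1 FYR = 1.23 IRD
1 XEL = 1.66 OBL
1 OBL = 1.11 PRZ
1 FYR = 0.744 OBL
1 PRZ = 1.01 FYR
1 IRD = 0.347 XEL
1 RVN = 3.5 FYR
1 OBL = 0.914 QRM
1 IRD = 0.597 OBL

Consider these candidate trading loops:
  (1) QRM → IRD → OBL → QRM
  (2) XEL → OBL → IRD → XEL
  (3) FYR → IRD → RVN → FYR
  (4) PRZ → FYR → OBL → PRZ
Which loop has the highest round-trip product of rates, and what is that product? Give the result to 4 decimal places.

0.9514

(1) 1.54 × 0.597 × 0.914 = 0.84031
(2) 1.66 × 1.55 × 0.347 = 0.89283
(3) 1.23 × 0.221 × 3.5 = 0.95141
(4) 1.01 × 0.744 × 1.11 = 0.83410
Highest is cycle (3) at 0.9514 (≤1, no arbitrage).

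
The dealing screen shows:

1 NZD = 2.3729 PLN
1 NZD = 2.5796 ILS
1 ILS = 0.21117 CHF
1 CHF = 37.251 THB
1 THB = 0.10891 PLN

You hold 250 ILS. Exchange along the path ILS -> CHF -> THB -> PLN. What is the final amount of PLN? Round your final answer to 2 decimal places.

214.18

250 ILS × 0.21117 = 52.7925 CHF
52.7925 CHF × 37.251 = 1966.5734175 THB
1966.5734175 THB × 0.10891 = 214.179510899925 PLN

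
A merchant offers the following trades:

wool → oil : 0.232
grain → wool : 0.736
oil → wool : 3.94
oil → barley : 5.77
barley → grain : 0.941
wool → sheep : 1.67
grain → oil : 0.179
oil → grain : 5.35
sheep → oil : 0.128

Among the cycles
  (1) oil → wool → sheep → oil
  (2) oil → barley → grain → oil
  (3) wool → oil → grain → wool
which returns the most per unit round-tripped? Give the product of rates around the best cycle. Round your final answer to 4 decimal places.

0.9719

(1) 3.94 × 1.67 × 0.128 = 0.84221
(2) 5.77 × 0.941 × 0.179 = 0.97189
(3) 0.232 × 5.35 × 0.736 = 0.91352
Highest is cycle (2) at 0.9719 (≤1, no arbitrage).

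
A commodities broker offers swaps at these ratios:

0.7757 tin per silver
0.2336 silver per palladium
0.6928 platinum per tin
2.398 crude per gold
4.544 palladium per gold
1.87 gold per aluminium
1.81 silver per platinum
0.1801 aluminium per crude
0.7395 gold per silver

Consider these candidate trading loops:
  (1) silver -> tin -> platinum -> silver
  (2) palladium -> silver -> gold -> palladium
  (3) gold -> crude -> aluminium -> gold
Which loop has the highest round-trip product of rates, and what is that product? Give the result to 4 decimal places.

(1) 0.7757 × 0.6928 × 1.81 = 0.97270
(2) 0.2336 × 0.7395 × 4.544 = 0.78496
(3) 2.398 × 0.1801 × 1.87 = 0.80762
Highest is cycle (1) at 0.9727 (≤1, no arbitrage).

0.9727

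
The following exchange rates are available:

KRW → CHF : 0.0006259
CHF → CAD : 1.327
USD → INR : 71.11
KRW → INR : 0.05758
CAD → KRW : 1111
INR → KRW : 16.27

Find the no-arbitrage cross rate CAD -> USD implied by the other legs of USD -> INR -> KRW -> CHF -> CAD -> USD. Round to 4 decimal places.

Known legs of the cycle: 71.11 × 16.27 × 0.0006259 × 1.327 = 0.96093520815721
For no arbitrage the full-cycle product must be 1, so the missing rate is 1 / 0.96093520815721 ≈ 1.040653.

1.0407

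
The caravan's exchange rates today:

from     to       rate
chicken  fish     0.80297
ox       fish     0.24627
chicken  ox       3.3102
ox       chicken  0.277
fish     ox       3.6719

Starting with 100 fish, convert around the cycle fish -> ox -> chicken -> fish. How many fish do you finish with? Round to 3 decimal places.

100 fish × 3.6719 = 367.19 ox
367.19 ox × 0.277 = 101.71163 chicken
101.71163 chicken × 0.80297 = 81.6713875411 fish

81.671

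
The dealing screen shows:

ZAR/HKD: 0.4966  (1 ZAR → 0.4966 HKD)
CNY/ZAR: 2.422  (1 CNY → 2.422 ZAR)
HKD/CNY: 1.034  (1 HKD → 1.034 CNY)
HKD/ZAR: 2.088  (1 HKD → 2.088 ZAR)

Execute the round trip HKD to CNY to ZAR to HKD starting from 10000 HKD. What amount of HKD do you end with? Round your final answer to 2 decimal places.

10000 HKD × 1.034 = 10340 CNY
10340 CNY × 2.422 = 25043.48 ZAR
25043.48 ZAR × 0.4966 = 12436.592168 HKD

12436.59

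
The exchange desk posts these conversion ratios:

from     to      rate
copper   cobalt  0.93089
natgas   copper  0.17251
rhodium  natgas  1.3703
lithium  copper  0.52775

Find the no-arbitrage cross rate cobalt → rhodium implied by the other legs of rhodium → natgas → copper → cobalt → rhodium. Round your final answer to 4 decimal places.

Known legs of the cycle: 1.3703 × 0.17251 × 0.93089 = 0.22005350879317
For no arbitrage the full-cycle product must be 1, so the missing rate is 1 / 0.22005350879317 ≈ 4.544349.

4.5443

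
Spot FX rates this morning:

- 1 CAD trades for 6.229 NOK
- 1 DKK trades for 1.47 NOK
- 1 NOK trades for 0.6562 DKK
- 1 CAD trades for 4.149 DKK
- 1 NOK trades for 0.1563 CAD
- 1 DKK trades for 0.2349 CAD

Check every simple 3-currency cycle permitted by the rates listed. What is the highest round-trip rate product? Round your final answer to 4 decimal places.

0.9601

DKK→CAD→NOK→DKK: 0.2349 × 6.229 × 0.6562 = 0.96015
DKK→NOK→CAD→DKK: 1.47 × 0.1563 × 4.149 = 0.95328
Maximum is DKK→CAD→NOK→DKK at 0.9601; no arbitrage — every cycle loses value.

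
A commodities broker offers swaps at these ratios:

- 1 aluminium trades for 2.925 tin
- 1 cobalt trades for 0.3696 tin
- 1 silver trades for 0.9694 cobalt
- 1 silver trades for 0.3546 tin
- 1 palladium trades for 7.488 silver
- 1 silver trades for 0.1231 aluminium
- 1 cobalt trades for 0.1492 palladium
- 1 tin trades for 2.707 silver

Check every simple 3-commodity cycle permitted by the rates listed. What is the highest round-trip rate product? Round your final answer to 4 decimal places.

1.0830

cobalt→palladium→silver→cobalt: 0.1492 × 7.488 × 0.9694 = 1.08302
aluminium→tin→silver→aluminium: 2.925 × 2.707 × 0.1231 = 0.97470
cobalt→tin→silver→cobalt: 0.3696 × 2.707 × 0.9694 = 0.96989
Maximum is cobalt→palladium→silver→cobalt at 1.0830; arbitrage exists.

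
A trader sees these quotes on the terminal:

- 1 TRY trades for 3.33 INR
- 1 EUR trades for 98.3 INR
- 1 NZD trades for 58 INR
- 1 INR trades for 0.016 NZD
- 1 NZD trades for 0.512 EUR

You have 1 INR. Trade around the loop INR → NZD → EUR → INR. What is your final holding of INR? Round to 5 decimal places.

1 INR × 0.016 = 0.016 NZD
0.016 NZD × 0.512 = 0.008192 EUR
0.008192 EUR × 98.3 = 0.8052736 INR

0.80527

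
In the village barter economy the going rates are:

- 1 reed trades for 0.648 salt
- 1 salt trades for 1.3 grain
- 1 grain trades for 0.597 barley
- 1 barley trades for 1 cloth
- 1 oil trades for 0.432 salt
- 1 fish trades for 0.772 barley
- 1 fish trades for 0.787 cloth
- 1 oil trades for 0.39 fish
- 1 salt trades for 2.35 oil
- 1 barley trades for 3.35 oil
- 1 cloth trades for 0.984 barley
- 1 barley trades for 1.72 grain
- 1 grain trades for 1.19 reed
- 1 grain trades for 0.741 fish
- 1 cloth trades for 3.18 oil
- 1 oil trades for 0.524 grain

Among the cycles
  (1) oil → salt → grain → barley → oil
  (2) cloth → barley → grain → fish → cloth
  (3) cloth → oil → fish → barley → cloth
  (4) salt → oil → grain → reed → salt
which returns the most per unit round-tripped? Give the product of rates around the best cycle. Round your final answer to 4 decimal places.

1.1232

(1) 0.432 × 1.3 × 0.597 × 3.35 = 1.12317
(2) 0.984 × 1.72 × 0.741 × 0.787 = 0.98700
(3) 3.18 × 0.39 × 0.772 × 1 = 0.95743
(4) 2.35 × 0.524 × 1.19 × 0.648 = 0.94956
Highest is cycle (1) at 1.1232 (>1, arbitrage).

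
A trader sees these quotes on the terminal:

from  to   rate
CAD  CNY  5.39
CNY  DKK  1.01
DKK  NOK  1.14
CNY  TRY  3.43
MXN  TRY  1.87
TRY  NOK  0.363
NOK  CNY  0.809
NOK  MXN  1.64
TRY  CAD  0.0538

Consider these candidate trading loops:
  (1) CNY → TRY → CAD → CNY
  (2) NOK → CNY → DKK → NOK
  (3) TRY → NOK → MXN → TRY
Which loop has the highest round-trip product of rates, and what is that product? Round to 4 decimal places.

1.1132

(1) 3.43 × 0.0538 × 5.39 = 0.99464
(2) 0.809 × 1.01 × 1.14 = 0.93148
(3) 0.363 × 1.64 × 1.87 = 1.11325
Highest is cycle (3) at 1.1132 (>1, arbitrage).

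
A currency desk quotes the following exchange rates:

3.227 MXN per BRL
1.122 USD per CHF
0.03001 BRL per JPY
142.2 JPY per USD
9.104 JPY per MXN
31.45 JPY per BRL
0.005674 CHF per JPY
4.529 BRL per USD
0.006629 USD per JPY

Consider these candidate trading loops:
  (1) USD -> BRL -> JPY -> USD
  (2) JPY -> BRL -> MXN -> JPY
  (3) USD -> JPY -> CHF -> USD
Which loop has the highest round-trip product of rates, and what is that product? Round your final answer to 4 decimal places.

0.9442

(1) 4.529 × 31.45 × 0.006629 = 0.94422
(2) 0.03001 × 3.227 × 9.104 = 0.88165
(3) 142.2 × 0.005674 × 1.122 = 0.90528
Highest is cycle (1) at 0.9442 (≤1, no arbitrage).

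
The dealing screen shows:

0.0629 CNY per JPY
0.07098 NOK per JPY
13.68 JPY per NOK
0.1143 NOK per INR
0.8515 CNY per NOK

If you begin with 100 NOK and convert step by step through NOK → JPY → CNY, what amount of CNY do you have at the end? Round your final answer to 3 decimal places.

86.047

100 NOK × 13.68 = 1368 JPY
1368 JPY × 0.0629 = 86.0472 CNY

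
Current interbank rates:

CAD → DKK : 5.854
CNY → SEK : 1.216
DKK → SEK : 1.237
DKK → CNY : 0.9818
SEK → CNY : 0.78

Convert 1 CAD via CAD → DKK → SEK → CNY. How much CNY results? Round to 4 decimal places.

5.6483

1 CAD × 5.854 = 5.854 DKK
5.854 DKK × 1.237 = 7.241398 SEK
7.241398 SEK × 0.78 = 5.64829044 CNY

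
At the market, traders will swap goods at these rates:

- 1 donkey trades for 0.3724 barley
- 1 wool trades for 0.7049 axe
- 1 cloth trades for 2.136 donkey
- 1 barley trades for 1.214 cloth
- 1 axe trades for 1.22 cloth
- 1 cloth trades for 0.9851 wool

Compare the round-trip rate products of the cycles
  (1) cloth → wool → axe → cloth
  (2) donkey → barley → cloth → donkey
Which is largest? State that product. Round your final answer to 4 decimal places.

0.9657

(1) 0.9851 × 0.7049 × 1.22 = 0.84716
(2) 0.3724 × 1.214 × 2.136 = 0.96567
Highest is cycle (2) at 0.9657 (≤1, no arbitrage).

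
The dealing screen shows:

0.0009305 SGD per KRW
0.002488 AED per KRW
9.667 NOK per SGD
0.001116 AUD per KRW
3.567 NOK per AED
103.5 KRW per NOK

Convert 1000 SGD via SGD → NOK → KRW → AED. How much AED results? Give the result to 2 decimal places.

2489.33

1000 SGD × 9.667 = 9667 NOK
9667 NOK × 103.5 = 1000534.5 KRW
1000534.5 KRW × 0.002488 = 2489.329836 AED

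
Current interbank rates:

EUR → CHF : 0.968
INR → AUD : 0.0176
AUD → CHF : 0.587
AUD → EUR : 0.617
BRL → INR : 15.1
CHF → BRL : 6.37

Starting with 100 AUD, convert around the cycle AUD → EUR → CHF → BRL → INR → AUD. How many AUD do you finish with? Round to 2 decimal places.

101.11

100 AUD × 0.617 = 61.7 EUR
61.7 EUR × 0.968 = 59.7256 CHF
59.7256 CHF × 6.37 = 380.452072 BRL
380.452072 BRL × 15.1 = 5744.8262872 INR
5744.8262872 INR × 0.0176 = 101.10894265472 AUD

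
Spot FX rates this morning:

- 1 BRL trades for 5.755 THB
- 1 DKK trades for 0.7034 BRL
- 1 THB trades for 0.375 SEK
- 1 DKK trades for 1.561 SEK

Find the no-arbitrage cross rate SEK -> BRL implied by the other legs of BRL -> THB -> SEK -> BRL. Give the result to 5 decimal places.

0.46337

Known legs of the cycle: 5.755 × 0.375 = 2.158125
For no arbitrage the full-cycle product must be 1, so the missing rate is 1 / 2.158125 ≈ 0.4633652.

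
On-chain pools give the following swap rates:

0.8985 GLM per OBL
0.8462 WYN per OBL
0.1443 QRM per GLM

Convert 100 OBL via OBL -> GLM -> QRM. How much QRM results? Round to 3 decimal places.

12.965

100 OBL × 0.8985 = 89.85 GLM
89.85 GLM × 0.1443 = 12.965355 QRM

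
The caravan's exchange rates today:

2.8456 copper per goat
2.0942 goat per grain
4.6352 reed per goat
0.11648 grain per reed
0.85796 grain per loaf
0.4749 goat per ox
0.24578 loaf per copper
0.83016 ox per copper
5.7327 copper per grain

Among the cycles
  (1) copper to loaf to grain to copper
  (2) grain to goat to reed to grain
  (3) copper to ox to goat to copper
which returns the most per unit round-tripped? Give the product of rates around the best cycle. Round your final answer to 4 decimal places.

1.2089

(1) 0.24578 × 0.85796 × 5.7327 = 1.20885
(2) 2.0942 × 4.6352 × 0.11648 = 1.13068
(3) 0.83016 × 0.4749 × 2.8456 = 1.12186
Highest is cycle (1) at 1.2089 (>1, arbitrage).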